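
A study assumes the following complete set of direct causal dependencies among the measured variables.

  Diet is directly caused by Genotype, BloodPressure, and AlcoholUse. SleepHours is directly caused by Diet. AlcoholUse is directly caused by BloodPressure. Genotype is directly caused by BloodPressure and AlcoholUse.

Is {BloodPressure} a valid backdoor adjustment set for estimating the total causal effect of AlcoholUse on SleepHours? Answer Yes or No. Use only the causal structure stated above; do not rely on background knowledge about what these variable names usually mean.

Yes

Backdoor paths from AlcoholUse to SleepHours (paths whose first edge points into AlcoholUse):
  P1: AlcoholUse <- BloodPressure -> Genotype -> Diet -> SleepHours
  P2: AlcoholUse <- BloodPressure -> Diet -> SleepHours
Condition 1 (no descendant of AlcoholUse in the set): holds — descendants of AlcoholUse are {Diet, Genotype, SleepHours}; none are in {BloodPressure}.
Condition 2 (every backdoor path blocked by {BloodPressure}):
  P1: blocked at fork node BloodPressure ∈ conditioning set.
  P2: blocked at fork node BloodPressure ∈ conditioning set.
{BloodPressure} satisfies the backdoor criterion.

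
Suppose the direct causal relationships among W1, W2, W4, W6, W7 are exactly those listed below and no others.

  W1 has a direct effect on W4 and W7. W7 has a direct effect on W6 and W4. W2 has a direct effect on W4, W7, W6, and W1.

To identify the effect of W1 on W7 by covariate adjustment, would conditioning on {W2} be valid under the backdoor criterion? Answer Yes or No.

Yes

Backdoor paths from W1 to W7 (paths whose first edge points into W1):
  P1: W1 <- W2 -> W7
  P2: W1 <- W2 -> W6 <- W7
  P3: W1 <- W2 -> W4 <- W7
Condition 1 (no descendant of W1 in the set): holds — descendants of W1 are {W4, W6, W7}; none are in {W2}.
Condition 2 (every backdoor path blocked by {W2}):
  P1: blocked at fork node W2 ∈ conditioning set.
  P2: blocked at fork node W2 ∈ conditioning set.
  P3: blocked at fork node W2 ∈ conditioning set.
{W2} satisfies the backdoor criterion.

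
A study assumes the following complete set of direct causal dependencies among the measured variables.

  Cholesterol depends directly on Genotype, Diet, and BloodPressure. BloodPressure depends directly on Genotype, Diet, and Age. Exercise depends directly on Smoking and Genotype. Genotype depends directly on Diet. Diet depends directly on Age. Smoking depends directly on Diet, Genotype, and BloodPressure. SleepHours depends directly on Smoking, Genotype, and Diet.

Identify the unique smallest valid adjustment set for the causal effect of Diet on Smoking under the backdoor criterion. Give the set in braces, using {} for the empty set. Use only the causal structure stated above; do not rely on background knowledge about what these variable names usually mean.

{Age}

Variables eligible for adjustment (non-descendants of Diet, excluding Diet and Smoking): {Age}.
Backdoor paths from Diet to Smoking:
  P1: Diet <- Age -> BloodPressure <- Genotype -> Smoking
  P2: Diet <- Age -> BloodPressure <- Genotype -> Exercise <- Smoking
  P3: Diet <- Age -> BloodPressure <- Genotype -> SleepHours <- Smoking
  P4: Diet <- Age -> BloodPressure -> Smoking
  P5: Diet <- Age -> BloodPressure -> Cholesterol <- Genotype -> Smoking
  P6: Diet <- Age -> BloodPressure -> Cholesterol <- Genotype -> Exercise <- Smoking
  P7: Diet <- Age -> BloodPressure -> Cholesterol <- Genotype -> SleepHours <- Smoking
The empty set is not sufficient: P4 (Diet <- Age -> BloodPressure -> Smoking) has no collider blocking it and no conditioned non-collider, so it is open.
Try {Age}:
  P1: blocked at fork node Age ∈ conditioning set.
  P2: blocked at fork node Age ∈ conditioning set.
  P3: blocked at fork node Age ∈ conditioning set.
  P4: blocked at fork node Age ∈ conditioning set.
  P5: blocked at fork node Age ∈ conditioning set.
  P6: blocked at fork node Age ∈ conditioning set.
  P7: blocked at fork node Age ∈ conditioning set.
{Age} contains no descendant of Diet and blocks every backdoor path.
{Age} is the unique smallest valid adjustment set.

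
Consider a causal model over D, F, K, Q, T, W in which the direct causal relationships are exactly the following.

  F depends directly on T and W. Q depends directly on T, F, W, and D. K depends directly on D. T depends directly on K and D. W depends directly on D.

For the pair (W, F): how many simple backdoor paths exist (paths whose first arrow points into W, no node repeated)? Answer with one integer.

A backdoor path from W to F is any simple undirected path whose first edge points into W (i.e. leaves W via a parent).
Parents of W: {D}.
Enumerating:
  P1: W <- D -> K -> T -> F
  P2: W <- D -> K -> T -> Q <- F
  P3: W <- D -> T -> F
  P4: W <- D -> T -> Q <- F
  P5: W <- D -> Q <- T -> F
  P6: W <- D -> Q <- F
That exhausts the simple backdoor paths. Count: 6.

6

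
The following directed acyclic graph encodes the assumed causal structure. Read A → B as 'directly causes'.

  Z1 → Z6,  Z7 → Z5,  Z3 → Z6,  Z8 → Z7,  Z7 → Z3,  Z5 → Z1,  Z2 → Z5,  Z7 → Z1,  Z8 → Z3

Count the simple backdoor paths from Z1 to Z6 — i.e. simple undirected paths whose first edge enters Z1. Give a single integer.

A backdoor path from Z1 to Z6 is any simple undirected path whose first edge points into Z1 (i.e. leaves Z1 via a parent).
Parents of Z1: {Z5, Z7}.
Enumerating:
  P1: Z1 <- Z7 <- Z8 -> Z3 -> Z6
  P2: Z1 <- Z7 -> Z3 -> Z6
  P3: Z1 <- Z5 <- Z7 <- Z8 -> Z3 -> Z6
  P4: Z1 <- Z5 <- Z7 -> Z3 -> Z6
That exhausts the simple backdoor paths. Count: 4.

4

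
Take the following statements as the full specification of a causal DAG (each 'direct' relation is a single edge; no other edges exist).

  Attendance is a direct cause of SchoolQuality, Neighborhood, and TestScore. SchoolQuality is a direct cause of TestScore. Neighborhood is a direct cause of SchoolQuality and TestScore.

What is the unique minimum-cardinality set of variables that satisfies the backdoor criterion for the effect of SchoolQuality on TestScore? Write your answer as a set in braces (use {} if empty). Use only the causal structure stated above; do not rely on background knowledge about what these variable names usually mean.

{Attendance, Neighborhood}

Variables eligible for adjustment (non-descendants of SchoolQuality, excluding SchoolQuality and TestScore): {Attendance, Neighborhood}.
Backdoor paths from SchoolQuality to TestScore:
  P1: SchoolQuality <- Attendance -> Neighborhood -> TestScore
  P2: SchoolQuality <- Attendance -> TestScore
  P3: SchoolQuality <- Neighborhood <- Attendance -> TestScore
  P4: SchoolQuality <- Neighborhood -> TestScore
The empty set is not sufficient: P1 (SchoolQuality <- Attendance -> Neighborhood -> TestScore) has no collider blocking it and no conditioned non-collider, so it is open.
Try {Attendance, Neighborhood}:
  P1: blocked at fork node Attendance ∈ conditioning set.
  P2: blocked at fork node Attendance ∈ conditioning set.
  P3: blocked at chain node Neighborhood ∈ conditioning set.
  P4: blocked at fork node Neighborhood ∈ conditioning set.
{Attendance, Neighborhood} contains no descendant of SchoolQuality and blocks every backdoor path.
Every element of {Attendance, Neighborhood} is needed (dropping Attendance leaves P2 open; dropping Neighborhood leaves P4 open), so no proper subset is valid.
Among all size-2 subsets of the eligible variables, only {Attendance, Neighborhood} blocks every backdoor path, so it is the unique smallest valid adjustment set.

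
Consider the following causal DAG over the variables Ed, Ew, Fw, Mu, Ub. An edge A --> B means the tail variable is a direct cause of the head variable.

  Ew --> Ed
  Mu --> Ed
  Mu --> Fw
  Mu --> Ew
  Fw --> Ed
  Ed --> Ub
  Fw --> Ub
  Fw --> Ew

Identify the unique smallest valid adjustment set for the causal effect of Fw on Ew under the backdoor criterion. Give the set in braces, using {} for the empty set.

{Mu}

Variables eligible for adjustment (non-descendants of Fw, excluding Fw and Ew): {Mu}.
Backdoor paths from Fw to Ew:
  P1: Fw <- Mu -> Ew
  P2: Fw <- Mu -> Ed <- Ew
The empty set is not sufficient: P1 (Fw <- Mu -> Ew) has no collider blocking it and no conditioned non-collider, so it is open.
Try {Mu}:
  P1: blocked at fork node Mu ∈ conditioning set.
  P2: blocked at fork node Mu ∈ conditioning set.
{Mu} contains no descendant of Fw and blocks every backdoor path.
{Mu} is the unique smallest valid adjustment set.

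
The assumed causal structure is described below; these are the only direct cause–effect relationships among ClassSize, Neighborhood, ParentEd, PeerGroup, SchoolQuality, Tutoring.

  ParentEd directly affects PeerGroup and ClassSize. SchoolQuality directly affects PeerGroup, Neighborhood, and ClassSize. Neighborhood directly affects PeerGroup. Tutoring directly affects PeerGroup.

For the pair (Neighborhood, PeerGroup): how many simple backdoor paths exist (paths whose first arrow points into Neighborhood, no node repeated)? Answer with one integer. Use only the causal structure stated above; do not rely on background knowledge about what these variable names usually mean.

2

A backdoor path from Neighborhood to PeerGroup is any simple undirected path whose first edge points into Neighborhood (i.e. leaves Neighborhood via a parent).
Parents of Neighborhood: {SchoolQuality}.
Enumerating:
  P1: Neighborhood <- SchoolQuality -> ClassSize <- ParentEd -> PeerGroup
  P2: Neighborhood <- SchoolQuality -> PeerGroup
That exhausts the simple backdoor paths. Count: 2.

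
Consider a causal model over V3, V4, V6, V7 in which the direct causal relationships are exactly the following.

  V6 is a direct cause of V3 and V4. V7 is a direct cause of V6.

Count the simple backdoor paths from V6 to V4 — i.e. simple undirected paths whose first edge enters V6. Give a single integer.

0

A backdoor path from V6 to V4 is any simple undirected path whose first edge points into V6 (i.e. leaves V6 via a parent).
Parents of V6: {V7}.
No simple path from any parent of V6 reaches V4 without revisiting V6, so there are no backdoor paths.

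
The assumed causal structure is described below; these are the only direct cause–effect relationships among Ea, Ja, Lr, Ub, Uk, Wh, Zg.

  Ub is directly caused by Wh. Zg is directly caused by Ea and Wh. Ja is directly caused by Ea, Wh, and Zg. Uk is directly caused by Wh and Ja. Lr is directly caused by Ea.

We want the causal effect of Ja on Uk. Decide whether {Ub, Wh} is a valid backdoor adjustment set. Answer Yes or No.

Backdoor paths from Ja to Uk (paths whose first edge points into Ja):
  P1: Ja <- Wh -> Uk
  P2: Ja <- Ea -> Zg <- Wh -> Uk
  P3: Ja <- Zg <- Wh -> Uk
Condition 1 (no descendant of Ja in the set): holds — descendants of Ja are {Uk}; none are in {Ub, Wh}.
Condition 2 (every backdoor path blocked by {Ub, Wh}):
  P1: blocked at fork node Wh ∈ conditioning set.
  P2: blocked at collider Zg (neither it nor any descendant is in the conditioning set).
  P3: blocked at fork node Wh ∈ conditioning set.
{Ub, Wh} satisfies the backdoor criterion.

Yes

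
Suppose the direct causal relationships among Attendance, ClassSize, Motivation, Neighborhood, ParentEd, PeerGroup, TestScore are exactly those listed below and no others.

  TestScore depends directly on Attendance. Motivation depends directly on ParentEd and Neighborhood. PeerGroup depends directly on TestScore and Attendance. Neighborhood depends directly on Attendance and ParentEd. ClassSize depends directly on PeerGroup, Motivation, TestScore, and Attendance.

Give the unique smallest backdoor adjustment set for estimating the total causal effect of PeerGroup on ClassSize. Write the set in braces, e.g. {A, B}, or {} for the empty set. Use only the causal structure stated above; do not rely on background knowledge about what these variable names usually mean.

Variables eligible for adjustment (non-descendants of PeerGroup, excluding PeerGroup and ClassSize): {Attendance, Motivation, Neighborhood, ParentEd, TestScore}.
Backdoor paths from PeerGroup to ClassSize:
  P1: PeerGroup <- Attendance -> TestScore -> ClassSize
  P2: PeerGroup <- Attendance -> Neighborhood <- ParentEd -> Motivation -> ClassSize
  P3: PeerGroup <- Attendance -> Neighborhood -> Motivation -> ClassSize
  P4: PeerGroup <- Attendance -> ClassSize
  P5: PeerGroup <- TestScore <- Attendance -> Neighborhood <- ParentEd -> Motivation -> ClassSize
  P6: PeerGroup <- TestScore <- Attendance -> Neighborhood -> Motivation -> ClassSize
  P7: PeerGroup <- TestScore <- Attendance -> ClassSize
  P8: PeerGroup <- TestScore -> ClassSize
The empty set is not sufficient: P1 (PeerGroup <- Attendance -> TestScore -> ClassSize) has no collider blocking it and no conditioned non-collider, so it is open.
Try {Attendance, TestScore}:
  P1: blocked at fork node Attendance ∈ conditioning set.
  P2: blocked at fork node Attendance ∈ conditioning set.
  P3: blocked at fork node Attendance ∈ conditioning set.
  P4: blocked at fork node Attendance ∈ conditioning set.
  P5: blocked at chain node TestScore ∈ conditioning set.
  P6: blocked at chain node TestScore ∈ conditioning set.
  P7: blocked at chain node TestScore ∈ conditioning set.
  P8: blocked at fork node TestScore ∈ conditioning set.
{Attendance, TestScore} contains no descendant of PeerGroup and blocks every backdoor path.
Every element of {Attendance, TestScore} is needed (dropping Attendance leaves P3 open; dropping TestScore leaves P8 open), so no proper subset is valid.
Among all size-2 subsets of the eligible variables, only {Attendance, TestScore} blocks every backdoor path, so it is the unique smallest valid adjustment set.

{Attendance, TestScore}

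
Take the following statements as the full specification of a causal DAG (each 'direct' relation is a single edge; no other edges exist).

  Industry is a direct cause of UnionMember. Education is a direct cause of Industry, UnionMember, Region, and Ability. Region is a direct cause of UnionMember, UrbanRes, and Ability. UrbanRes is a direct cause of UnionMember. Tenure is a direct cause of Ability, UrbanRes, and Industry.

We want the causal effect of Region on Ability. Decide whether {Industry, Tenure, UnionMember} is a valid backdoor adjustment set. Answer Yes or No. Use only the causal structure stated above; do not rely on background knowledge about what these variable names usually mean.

Backdoor paths from Region to Ability (paths whose first edge points into Region):
  P1: Region <- Education -> Industry <- Tenure -> Ability
  P2: Region <- Education -> Industry -> UnionMember <- UrbanRes <- Tenure -> Ability
  P3: Region <- Education -> Ability
  P4: Region <- Education -> UnionMember <- Industry <- Tenure -> Ability
  P5: Region <- Education -> UnionMember <- UrbanRes <- Tenure -> Ability
Condition 1 (no descendant of Region in the set): FAILS — UnionMember is a descendant of Region.
Condition 2 (every backdoor path blocked by {Industry, Tenure, UnionMember}):
  P1: blocked at fork node Tenure ∈ conditioning set.
  P2: blocked at chain node Industry ∈ conditioning set.
  P3: open — no interior node is in the conditioning set.
  P4: blocked at chain node Industry ∈ conditioning set.
  P5: blocked at fork node Tenure ∈ conditioning set.
{Industry, Tenure, UnionMember} does not satisfy the backdoor criterion.

No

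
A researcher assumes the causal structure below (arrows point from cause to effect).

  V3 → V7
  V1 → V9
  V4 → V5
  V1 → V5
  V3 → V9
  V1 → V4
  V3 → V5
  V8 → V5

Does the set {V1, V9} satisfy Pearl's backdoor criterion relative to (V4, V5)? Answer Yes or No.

Yes

Backdoor paths from V4 to V5 (paths whose first edge points into V4):
  P1: V4 <- V1 -> V5
  P2: V4 <- V1 -> V9 <- V3 -> V5
Condition 1 (no descendant of V4 in the set): holds — descendants of V4 are {V5}; none are in {V1, V9}.
Condition 2 (every backdoor path blocked by {V1, V9}):
  P1: blocked at fork node V1 ∈ conditioning set.
  P2: blocked at fork node V1 ∈ conditioning set.
{V1, V9} satisfies the backdoor criterion.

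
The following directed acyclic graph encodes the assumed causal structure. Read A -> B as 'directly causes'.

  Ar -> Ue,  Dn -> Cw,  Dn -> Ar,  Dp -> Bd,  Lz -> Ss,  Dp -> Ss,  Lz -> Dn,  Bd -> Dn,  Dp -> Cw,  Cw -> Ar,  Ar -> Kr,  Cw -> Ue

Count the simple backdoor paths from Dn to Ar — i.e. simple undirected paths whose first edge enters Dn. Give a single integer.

4

A backdoor path from Dn to Ar is any simple undirected path whose first edge points into Dn (i.e. leaves Dn via a parent).
Parents of Dn: {Bd, Lz}.
Enumerating:
  P1: Dn <- Lz -> Ss <- Dp -> Cw -> Ar
  P2: Dn <- Lz -> Ss <- Dp -> Cw -> Ue <- Ar
  P3: Dn <- Bd <- Dp -> Cw -> Ar
  P4: Dn <- Bd <- Dp -> Cw -> Ue <- Ar
That exhausts the simple backdoor paths. Count: 4.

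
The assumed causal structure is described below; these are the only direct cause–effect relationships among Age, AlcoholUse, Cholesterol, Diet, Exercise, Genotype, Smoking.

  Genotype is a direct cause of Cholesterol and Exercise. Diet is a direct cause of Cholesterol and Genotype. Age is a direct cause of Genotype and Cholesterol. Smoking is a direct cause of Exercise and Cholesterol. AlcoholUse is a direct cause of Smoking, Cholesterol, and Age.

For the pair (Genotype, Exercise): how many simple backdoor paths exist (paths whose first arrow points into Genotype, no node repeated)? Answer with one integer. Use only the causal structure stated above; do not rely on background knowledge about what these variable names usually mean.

A backdoor path from Genotype to Exercise is any simple undirected path whose first edge points into Genotype (i.e. leaves Genotype via a parent).
Parents of Genotype: {Age, Diet}.
Enumerating:
  P1: Genotype <- Diet -> Cholesterol <- AlcoholUse -> Smoking -> Exercise
  P2: Genotype <- Diet -> Cholesterol <- Smoking -> Exercise
  P3: Genotype <- Diet -> Cholesterol <- Age <- AlcoholUse -> Smoking -> Exercise
  P4: Genotype <- Age <- AlcoholUse -> Smoking -> Exercise
  P5: Genotype <- Age <- AlcoholUse -> Cholesterol <- Smoking -> Exercise
  P6: Genotype <- Age -> Cholesterol <- AlcoholUse -> Smoking -> Exercise
  P7: Genotype <- Age -> Cholesterol <- Smoking -> Exercise
That exhausts the simple backdoor paths. Count: 7.

7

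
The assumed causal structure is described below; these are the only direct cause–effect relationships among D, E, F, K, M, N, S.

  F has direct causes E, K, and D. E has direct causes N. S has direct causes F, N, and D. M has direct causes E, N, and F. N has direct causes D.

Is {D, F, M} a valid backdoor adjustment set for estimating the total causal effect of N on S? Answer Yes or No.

No

Backdoor paths from N to S (paths whose first edge points into N):
  P1: N <- D -> F -> S
  P2: N <- D -> S
Condition 1 (no descendant of N in the set): FAILS — F and M are descendants of N.
Condition 2 (every backdoor path blocked by {D, F, M}):
  P1: blocked at fork node D ∈ conditioning set.
  P2: blocked at fork node D ∈ conditioning set.
{D, F, M} does not satisfy the backdoor criterion.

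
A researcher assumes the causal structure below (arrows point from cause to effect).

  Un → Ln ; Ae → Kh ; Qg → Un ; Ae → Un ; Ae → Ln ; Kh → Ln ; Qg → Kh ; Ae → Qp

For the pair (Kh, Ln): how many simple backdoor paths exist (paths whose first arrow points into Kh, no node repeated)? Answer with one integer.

A backdoor path from Kh to Ln is any simple undirected path whose first edge points into Kh (i.e. leaves Kh via a parent).
Parents of Kh: {Ae, Qg}.
Enumerating:
  P1: Kh <- Ae -> Un -> Ln
  P2: Kh <- Ae -> Ln
  P3: Kh <- Qg -> Un <- Ae -> Ln
  P4: Kh <- Qg -> Un -> Ln
That exhausts the simple backdoor paths. Count: 4.

4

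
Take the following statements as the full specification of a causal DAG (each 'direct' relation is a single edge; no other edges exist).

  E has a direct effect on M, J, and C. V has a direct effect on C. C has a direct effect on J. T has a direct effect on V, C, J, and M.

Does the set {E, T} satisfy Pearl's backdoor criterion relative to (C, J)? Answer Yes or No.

Yes

Backdoor paths from C to J (paths whose first edge points into C):
  P1: C <- E -> J
  P2: C <- E -> M <- T -> J
  P3: C <- T -> J
  P4: C <- T -> M <- E -> J
  P5: C <- V <- T -> J
  P6: C <- V <- T -> M <- E -> J
Condition 1 (no descendant of C in the set): holds — descendants of C are {J}; none are in {E, T}.
Condition 2 (every backdoor path blocked by {E, T}):
  P1: blocked at fork node E ∈ conditioning set.
  P2: blocked at fork node E ∈ conditioning set.
  P3: blocked at fork node T ∈ conditioning set.
  P4: blocked at fork node T ∈ conditioning set.
  P5: blocked at fork node T ∈ conditioning set.
  P6: blocked at fork node T ∈ conditioning set.
{E, T} satisfies the backdoor criterion.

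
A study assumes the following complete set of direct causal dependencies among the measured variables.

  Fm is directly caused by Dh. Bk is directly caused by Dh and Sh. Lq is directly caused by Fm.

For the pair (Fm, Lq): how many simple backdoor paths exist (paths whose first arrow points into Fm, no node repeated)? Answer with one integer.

A backdoor path from Fm to Lq is any simple undirected path whose first edge points into Fm (i.e. leaves Fm via a parent).
Parents of Fm: {Dh}.
No simple path from any parent of Fm reaches Lq without revisiting Fm, so there are no backdoor paths.

0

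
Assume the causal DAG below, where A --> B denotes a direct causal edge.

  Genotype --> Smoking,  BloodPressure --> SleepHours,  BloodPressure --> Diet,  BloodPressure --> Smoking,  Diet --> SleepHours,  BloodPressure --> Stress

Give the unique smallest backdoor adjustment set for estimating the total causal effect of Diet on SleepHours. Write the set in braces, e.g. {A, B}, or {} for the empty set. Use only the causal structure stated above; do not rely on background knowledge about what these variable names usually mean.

{BloodPressure}

Variables eligible for adjustment (non-descendants of Diet, excluding Diet and SleepHours): {BloodPressure, Genotype, Smoking, Stress}.
Backdoor paths from Diet to SleepHours:
  P1: Diet <- BloodPressure -> SleepHours
The empty set is not sufficient: P1 (Diet <- BloodPressure -> SleepHours) has no collider blocking it and no conditioned non-collider, so it is open.
Try {BloodPressure}:
  P1: blocked at fork node BloodPressure ∈ conditioning set.
{BloodPressure} contains no descendant of Diet and blocks every backdoor path.
No other singleton works — e.g. {Genotype} leaves P1 open — so {BloodPressure} is the unique smallest valid adjustment set.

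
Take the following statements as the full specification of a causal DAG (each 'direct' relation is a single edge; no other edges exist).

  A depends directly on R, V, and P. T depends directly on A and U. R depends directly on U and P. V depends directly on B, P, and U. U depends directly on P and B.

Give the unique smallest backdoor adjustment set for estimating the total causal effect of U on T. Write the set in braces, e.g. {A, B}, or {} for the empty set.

{B, P}

Variables eligible for adjustment (non-descendants of U, excluding U and T): {B, P}.
Backdoor paths from U to T:
  P1: U <- P -> R -> A -> T
  P2: U <- P -> V -> A -> T
  P3: U <- P -> A -> T
  P4: U <- B -> V <- P -> R -> A -> T
  P5: U <- B -> V <- P -> A -> T
  P6: U <- B -> V -> A -> T
The empty set is not sufficient: P1 (U <- P -> R -> A -> T) has no collider blocking it and no conditioned non-collider, so it is open.
Try {B, P}:
  P1: blocked at fork node P ∈ conditioning set.
  P2: blocked at fork node P ∈ conditioning set.
  P3: blocked at fork node P ∈ conditioning set.
  P4: blocked at fork node B ∈ conditioning set.
  P5: blocked at fork node B ∈ conditioning set.
  P6: blocked at fork node B ∈ conditioning set.
{B, P} contains no descendant of U and blocks every backdoor path.
Every element of {B, P} is needed (dropping B leaves P6 open; dropping P leaves P1 open), so no proper subset is valid.
Among all size-2 subsets of the eligible variables, only {B, P} blocks every backdoor path, so it is the unique smallest valid adjustment set.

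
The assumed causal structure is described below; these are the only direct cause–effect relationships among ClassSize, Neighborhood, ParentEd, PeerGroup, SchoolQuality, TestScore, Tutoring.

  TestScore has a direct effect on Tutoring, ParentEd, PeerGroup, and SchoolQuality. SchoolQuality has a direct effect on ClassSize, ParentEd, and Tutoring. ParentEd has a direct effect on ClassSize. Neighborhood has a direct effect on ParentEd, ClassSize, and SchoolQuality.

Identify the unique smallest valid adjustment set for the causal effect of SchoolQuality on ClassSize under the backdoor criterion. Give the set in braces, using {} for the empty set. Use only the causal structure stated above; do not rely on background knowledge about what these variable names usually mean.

{Neighborhood, TestScore}

Variables eligible for adjustment (non-descendants of SchoolQuality, excluding SchoolQuality and ClassSize): {Neighborhood, PeerGroup, TestScore}.
Backdoor paths from SchoolQuality to ClassSize:
  P1: SchoolQuality <- Neighborhood -> ParentEd -> ClassSize
  P2: SchoolQuality <- Neighborhood -> ClassSize
  P3: SchoolQuality <- TestScore -> ParentEd <- Neighborhood -> ClassSize
  P4: SchoolQuality <- TestScore -> ParentEd -> ClassSize
The empty set is not sufficient: P1 (SchoolQuality <- Neighborhood -> ParentEd -> ClassSize) has no collider blocking it and no conditioned non-collider, so it is open.
Try {Neighborhood, TestScore}:
  P1: blocked at fork node Neighborhood ∈ conditioning set.
  P2: blocked at fork node Neighborhood ∈ conditioning set.
  P3: blocked at fork node TestScore ∈ conditioning set.
  P4: blocked at fork node TestScore ∈ conditioning set.
{Neighborhood, TestScore} contains no descendant of SchoolQuality and blocks every backdoor path.
Every element of {Neighborhood, TestScore} is needed (dropping Neighborhood leaves P1 open; dropping TestScore leaves P4 open), so no proper subset is valid.
Among all size-2 subsets of the eligible variables, only {Neighborhood, TestScore} blocks every backdoor path, so it is the unique smallest valid adjustment set.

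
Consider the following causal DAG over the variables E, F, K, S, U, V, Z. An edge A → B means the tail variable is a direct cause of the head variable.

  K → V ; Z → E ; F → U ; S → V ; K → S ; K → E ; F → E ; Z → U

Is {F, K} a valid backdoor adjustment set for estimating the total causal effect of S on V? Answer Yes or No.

Yes

Backdoor paths from S to V (paths whose first edge points into S):
  P1: S <- K -> V
Condition 1 (no descendant of S in the set): holds — descendants of S are {V}; none are in {F, K}.
Condition 2 (every backdoor path blocked by {F, K}):
  P1: blocked at fork node K ∈ conditioning set.
{F, K} satisfies the backdoor criterion.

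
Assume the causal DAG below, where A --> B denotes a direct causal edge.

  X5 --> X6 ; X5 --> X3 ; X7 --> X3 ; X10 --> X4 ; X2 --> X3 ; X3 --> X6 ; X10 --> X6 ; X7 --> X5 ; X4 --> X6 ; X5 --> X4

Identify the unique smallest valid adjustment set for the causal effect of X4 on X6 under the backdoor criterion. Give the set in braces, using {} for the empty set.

{X10, X5}

Variables eligible for adjustment (non-descendants of X4, excluding X4 and X6): {X10, X2, X3, X5, X7}.
Backdoor paths from X4 to X6:
  P1: X4 <- X10 -> X6
  P2: X4 <- X5 <- X7 -> X3 -> X6
  P3: X4 <- X5 -> X3 -> X6
  P4: X4 <- X5 -> X6
The empty set is not sufficient: P1 (X4 <- X10 -> X6) has no collider blocking it and no conditioned non-collider, so it is open.
Try {X10, X5}:
  P1: blocked at fork node X10 ∈ conditioning set.
  P2: blocked at chain node X5 ∈ conditioning set.
  P3: blocked at fork node X5 ∈ conditioning set.
  P4: blocked at fork node X5 ∈ conditioning set.
{X10, X5} contains no descendant of X4 and blocks every backdoor path.
Every element of {X10, X5} is needed (dropping X10 leaves P1 open; dropping X5 leaves P2 open), so no proper subset is valid.
Among all size-2 subsets of the eligible variables, only {X10, X5} blocks every backdoor path, so it is the unique smallest valid adjustment set.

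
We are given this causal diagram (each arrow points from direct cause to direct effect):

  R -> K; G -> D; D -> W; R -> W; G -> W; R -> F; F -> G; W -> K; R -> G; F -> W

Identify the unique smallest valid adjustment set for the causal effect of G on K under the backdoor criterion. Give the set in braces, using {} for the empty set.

Variables eligible for adjustment (non-descendants of G, excluding G and K): {F, R}.
Backdoor paths from G to K:
  P1: G <- R -> F -> W -> K
  P2: G <- R -> W -> K
  P3: G <- R -> K
  P4: G <- F <- R -> W -> K
  P5: G <- F <- R -> K
  P6: G <- F -> W <- R -> K
  P7: G <- F -> W -> K
The empty set is not sufficient: P1 (G <- R -> F -> W -> K) has no collider blocking it and no conditioned non-collider, so it is open.
Try {F, R}:
  P1: blocked at fork node R ∈ conditioning set.
  P2: blocked at fork node R ∈ conditioning set.
  P3: blocked at fork node R ∈ conditioning set.
  P4: blocked at chain node F ∈ conditioning set.
  P5: blocked at chain node F ∈ conditioning set.
  P6: blocked at fork node F ∈ conditioning set.
  P7: blocked at fork node F ∈ conditioning set.
{F, R} contains no descendant of G and blocks every backdoor path.
Every element of {F, R} is needed (dropping F leaves P7 open; dropping R leaves P2 open), so no proper subset is valid.
Among all size-2 subsets of the eligible variables, only {F, R} blocks every backdoor path, so it is the unique smallest valid adjustment set.

{F, R}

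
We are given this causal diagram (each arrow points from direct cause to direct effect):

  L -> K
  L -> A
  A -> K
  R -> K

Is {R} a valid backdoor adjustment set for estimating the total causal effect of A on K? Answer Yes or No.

No

Backdoor paths from A to K (paths whose first edge points into A):
  P1: A <- L -> K
Condition 1 (no descendant of A in the set): holds — descendants of A are {K}; none are in {R}.
Condition 2 (every backdoor path blocked by {R}):
  P1: open — no interior node is in the conditioning set.
{R} does not satisfy the backdoor criterion.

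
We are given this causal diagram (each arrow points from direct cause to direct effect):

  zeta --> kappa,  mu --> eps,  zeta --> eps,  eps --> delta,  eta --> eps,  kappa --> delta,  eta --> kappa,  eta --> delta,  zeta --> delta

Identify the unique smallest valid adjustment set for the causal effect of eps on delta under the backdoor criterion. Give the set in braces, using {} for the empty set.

{eta, zeta}

Variables eligible for adjustment (non-descendants of eps, excluding eps and delta): {eta, kappa, mu, zeta}.
Backdoor paths from eps to delta:
  P1: eps <- zeta -> kappa <- eta -> delta
  P2: eps <- zeta -> kappa -> delta
  P3: eps <- zeta -> delta
  P4: eps <- eta -> kappa <- zeta -> delta
  P5: eps <- eta -> kappa -> delta
  P6: eps <- eta -> delta
The empty set is not sufficient: P2 (eps <- zeta -> kappa -> delta) has no collider blocking it and no conditioned non-collider, so it is open.
Try {eta, zeta}:
  P1: blocked at fork node zeta ∈ conditioning set.
  P2: blocked at fork node zeta ∈ conditioning set.
  P3: blocked at fork node zeta ∈ conditioning set.
  P4: blocked at fork node eta ∈ conditioning set.
  P5: blocked at fork node eta ∈ conditioning set.
  P6: blocked at fork node eta ∈ conditioning set.
{eta, zeta} contains no descendant of eps and blocks every backdoor path.
Every element of {eta, zeta} is needed (dropping eta leaves P5 open; dropping zeta leaves P2 open), so no proper subset is valid.
Among all size-2 subsets of the eligible variables, only {eta, zeta} blocks every backdoor path, so it is the unique smallest valid adjustment set.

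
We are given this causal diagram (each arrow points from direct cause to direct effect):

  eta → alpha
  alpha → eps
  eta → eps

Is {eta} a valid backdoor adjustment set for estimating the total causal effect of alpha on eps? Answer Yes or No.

Yes

Backdoor paths from alpha to eps (paths whose first edge points into alpha):
  P1: alpha <- eta -> eps
Condition 1 (no descendant of alpha in the set): holds — descendants of alpha are {eps}; none are in {eta}.
Condition 2 (every backdoor path blocked by {eta}):
  P1: blocked at fork node eta ∈ conditioning set.
{eta} satisfies the backdoor criterion.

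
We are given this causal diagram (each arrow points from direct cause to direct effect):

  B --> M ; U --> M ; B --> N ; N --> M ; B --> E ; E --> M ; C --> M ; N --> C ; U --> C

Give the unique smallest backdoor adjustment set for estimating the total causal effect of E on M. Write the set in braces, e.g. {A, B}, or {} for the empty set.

{B}

Variables eligible for adjustment (non-descendants of E, excluding E and M): {B, C, N, U}.
Backdoor paths from E to M:
  P1: E <- B -> N -> C <- U -> M
  P2: E <- B -> N -> C -> M
  P3: E <- B -> N -> M
  P4: E <- B -> M
The empty set is not sufficient: P2 (E <- B -> N -> C -> M) has no collider blocking it and no conditioned non-collider, so it is open.
Try {B}:
  P1: blocked at fork node B ∈ conditioning set.
  P2: blocked at fork node B ∈ conditioning set.
  P3: blocked at fork node B ∈ conditioning set.
  P4: blocked at fork node B ∈ conditioning set.
{B} contains no descendant of E and blocks every backdoor path.
No other singleton works — e.g. {U} leaves P2 open — so {B} is the unique smallest valid adjustment set.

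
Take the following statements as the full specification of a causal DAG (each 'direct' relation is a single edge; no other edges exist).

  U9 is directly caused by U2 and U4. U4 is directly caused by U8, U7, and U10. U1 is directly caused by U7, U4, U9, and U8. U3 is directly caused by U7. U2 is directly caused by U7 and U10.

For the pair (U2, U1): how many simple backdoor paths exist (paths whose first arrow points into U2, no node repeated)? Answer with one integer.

A backdoor path from U2 to U1 is any simple undirected path whose first edge points into U2 (i.e. leaves U2 via a parent).
Parents of U2: {U10, U7}.
Enumerating:
  P1: U2 <- U7 -> U4 <- U8 -> U1
  P2: U2 <- U7 -> U4 -> U9 -> U1
  P3: U2 <- U7 -> U4 -> U1
  P4: U2 <- U7 -> U1
  P5: U2 <- U10 -> U4 <- U7 -> U1
  P6: U2 <- U10 -> U4 <- U8 -> U1
  P7: U2 <- U10 -> U4 -> U9 -> U1
  P8: U2 <- U10 -> U4 -> U1
That exhausts the simple backdoor paths. Count: 8.

8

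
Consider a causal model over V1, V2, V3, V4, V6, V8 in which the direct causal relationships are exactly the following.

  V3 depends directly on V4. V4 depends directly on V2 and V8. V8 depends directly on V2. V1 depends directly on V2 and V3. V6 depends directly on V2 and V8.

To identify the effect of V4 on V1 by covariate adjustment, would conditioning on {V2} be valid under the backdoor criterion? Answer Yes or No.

Backdoor paths from V4 to V1 (paths whose first edge points into V4):
  P1: V4 <- V2 -> V1
  P2: V4 <- V8 <- V2 -> V1
  P3: V4 <- V8 -> V6 <- V2 -> V1
Condition 1 (no descendant of V4 in the set): holds — descendants of V4 are {V1, V3}; none are in {V2}.
Condition 2 (every backdoor path blocked by {V2}):
  P1: blocked at fork node V2 ∈ conditioning set.
  P2: blocked at fork node V2 ∈ conditioning set.
  P3: blocked at collider V6 (neither it nor any descendant is in the conditioning set).
{V2} satisfies the backdoor criterion.

Yes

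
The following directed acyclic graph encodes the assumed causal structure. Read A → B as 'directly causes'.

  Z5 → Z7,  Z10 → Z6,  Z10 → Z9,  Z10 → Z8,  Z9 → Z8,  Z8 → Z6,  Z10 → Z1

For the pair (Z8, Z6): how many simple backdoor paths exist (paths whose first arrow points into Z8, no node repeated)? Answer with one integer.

2

A backdoor path from Z8 to Z6 is any simple undirected path whose first edge points into Z8 (i.e. leaves Z8 via a parent).
Parents of Z8: {Z10, Z9}.
Enumerating:
  P1: Z8 <- Z10 -> Z6
  P2: Z8 <- Z9 <- Z10 -> Z6
That exhausts the simple backdoor paths. Count: 2.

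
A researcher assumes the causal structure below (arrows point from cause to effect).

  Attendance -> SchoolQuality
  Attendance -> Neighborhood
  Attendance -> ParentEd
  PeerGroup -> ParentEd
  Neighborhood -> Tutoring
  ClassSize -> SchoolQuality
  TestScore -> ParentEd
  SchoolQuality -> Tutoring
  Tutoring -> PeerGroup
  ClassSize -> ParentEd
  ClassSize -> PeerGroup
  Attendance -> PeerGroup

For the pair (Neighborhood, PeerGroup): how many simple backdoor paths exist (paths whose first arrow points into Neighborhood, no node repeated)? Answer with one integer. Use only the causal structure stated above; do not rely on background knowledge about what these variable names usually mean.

7

A backdoor path from Neighborhood to PeerGroup is any simple undirected path whose first edge points into Neighborhood (i.e. leaves Neighborhood via a parent).
Parents of Neighborhood: {Attendance}.
Enumerating:
  P1: Neighborhood <- Attendance -> SchoolQuality <- ClassSize -> PeerGroup
  P2: Neighborhood <- Attendance -> SchoolQuality <- ClassSize -> ParentEd <- PeerGroup
  P3: Neighborhood <- Attendance -> SchoolQuality -> Tutoring -> PeerGroup
  P4: Neighborhood <- Attendance -> PeerGroup
  P5: Neighborhood <- Attendance -> ParentEd <- ClassSize -> SchoolQuality -> Tutoring -> PeerGroup
  P6: Neighborhood <- Attendance -> ParentEd <- ClassSize -> PeerGroup
  P7: Neighborhood <- Attendance -> ParentEd <- PeerGroup
That exhausts the simple backdoor paths. Count: 7.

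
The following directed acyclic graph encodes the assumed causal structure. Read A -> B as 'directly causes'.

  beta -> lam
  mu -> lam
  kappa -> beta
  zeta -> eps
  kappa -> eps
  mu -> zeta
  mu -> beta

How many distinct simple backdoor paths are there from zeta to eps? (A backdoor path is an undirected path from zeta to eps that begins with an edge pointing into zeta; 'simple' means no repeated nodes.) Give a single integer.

2

A backdoor path from zeta to eps is any simple undirected path whose first edge points into zeta (i.e. leaves zeta via a parent).
Parents of zeta: {mu}.
Enumerating:
  P1: zeta <- mu -> beta <- kappa -> eps
  P2: zeta <- mu -> lam <- beta <- kappa -> eps
That exhausts the simple backdoor paths. Count: 2.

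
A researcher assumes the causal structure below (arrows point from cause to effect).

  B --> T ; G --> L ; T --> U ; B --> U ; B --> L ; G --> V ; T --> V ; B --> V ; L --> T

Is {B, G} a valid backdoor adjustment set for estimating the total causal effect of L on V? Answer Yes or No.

Backdoor paths from L to V (paths whose first edge points into L):
  P1: L <- G -> V
  P2: L <- B -> T -> V
  P3: L <- B -> V
  P4: L <- B -> U <- T -> V
Condition 1 (no descendant of L in the set): holds — descendants of L are {T, U, V}; none are in {B, G}.
Condition 2 (every backdoor path blocked by {B, G}):
  P1: blocked at fork node G ∈ conditioning set.
  P2: blocked at fork node B ∈ conditioning set.
  P3: blocked at fork node B ∈ conditioning set.
  P4: blocked at fork node B ∈ conditioning set.
{B, G} satisfies the backdoor criterion.

Yes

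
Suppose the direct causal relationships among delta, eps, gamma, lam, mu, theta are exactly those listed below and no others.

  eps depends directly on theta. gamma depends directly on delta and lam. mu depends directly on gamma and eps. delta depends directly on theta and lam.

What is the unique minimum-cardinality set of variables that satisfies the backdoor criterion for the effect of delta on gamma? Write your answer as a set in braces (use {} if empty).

{lam}

Variables eligible for adjustment (non-descendants of delta, excluding delta and gamma): {eps, lam, theta}.
Backdoor paths from delta to gamma:
  P1: delta <- theta -> eps -> mu <- gamma
  P2: delta <- lam -> gamma
The empty set is not sufficient: P2 (delta <- lam -> gamma) has no collider blocking it and no conditioned non-collider, so it is open.
Try {lam}:
  P1: blocked at collider mu (neither it nor any descendant is in the conditioning set).
  P2: blocked at fork node lam ∈ conditioning set.
{lam} contains no descendant of delta and blocks every backdoor path.
No other singleton works — e.g. {theta} leaves P2 open — so {lam} is the unique smallest valid adjustment set.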